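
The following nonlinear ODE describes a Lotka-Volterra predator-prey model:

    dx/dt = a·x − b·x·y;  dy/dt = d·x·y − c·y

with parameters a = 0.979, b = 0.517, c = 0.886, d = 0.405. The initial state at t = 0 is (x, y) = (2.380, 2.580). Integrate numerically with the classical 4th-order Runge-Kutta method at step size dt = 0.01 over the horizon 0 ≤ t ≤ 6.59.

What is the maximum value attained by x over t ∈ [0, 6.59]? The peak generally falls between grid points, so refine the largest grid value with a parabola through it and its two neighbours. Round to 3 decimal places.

max x = 3.054

t=0.000: state=(2.380, 2.580)
step 1 (dt=0.01): k1=(-0.845, 0.201), k2=(-0.844, 0.197), k3=(-0.844, 0.197), k4=(-0.844, 0.192); state += dt/6·(k1+2k2+2k3+k4)
t=0.010: state=(2.372, 2.582)
t=0.020: state=(2.363, 2.584)
t=0.030: state=(2.355, 2.586)
continuing one RK4 step at a time; state shown every 25 steps (Δt=0.25):
t=0.250: state=(2.173, 2.603)
t=0.500: state=(1.986, 2.574)
t=0.750: state=(1.826, 2.501)
t=1.000: state=(1.699, 2.395)
t=1.250: state=(1.606, 2.268)
t=1.500: state=(1.543, 2.131)
t=1.750: state=(1.510, 1.993)
t=2.000: state=(1.504, 1.860)
t=2.250: state=(1.523, 1.737)
t=2.500: state=(1.565, 1.627)
t=2.750: state=(1.630, 1.532)
t=3.000: state=(1.717, 1.454)
t=3.250: state=(1.825, 1.394)
t=3.500: state=(1.953, 1.352)
t=3.750: state=(2.098, 1.330)
t=4.000: state=(2.257, 1.328)
t=4.250: state=(2.425, 1.349)
t=4.500: state=(2.595, 1.394)
t=4.750: state=(2.757, 1.465)
t=5.000: state=(2.896, 1.563)
t=5.250: state=(2.999, 1.689)
t=5.500: state=(3.050, 1.839)
t=5.750: state=(3.039, 2.007)
t=6.000: state=(2.962, 2.180)
t=6.250: state=(2.824, 2.343)
t=6.500: state=(2.641, 2.476)
t=6.590: state=(2.568, 2.514)
largest grid value and its neighbours: x(5.570)=3.05399, x(5.580)=3.05408, x(5.590)=3.05407
parabola through these three points peaks at t≈5.584 with x≈3.05409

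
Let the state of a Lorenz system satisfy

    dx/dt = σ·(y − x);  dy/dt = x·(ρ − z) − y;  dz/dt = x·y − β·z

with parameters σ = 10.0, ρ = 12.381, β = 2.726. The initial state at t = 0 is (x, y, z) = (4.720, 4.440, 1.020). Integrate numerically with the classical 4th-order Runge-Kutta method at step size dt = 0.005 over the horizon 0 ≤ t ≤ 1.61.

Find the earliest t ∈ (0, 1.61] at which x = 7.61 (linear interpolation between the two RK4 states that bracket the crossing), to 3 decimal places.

t = 0.145

t=0.000: state=(4.720, 4.440, 1.020)
step 1 (dt=0.005): k1=(-2.800, 49.184, 18.176), k2=(-1.500, 48.767, 18.601), k3=(-1.543, 48.800, 18.608), k4=(-0.283, 48.414, 19.038); state += dt/6·(k1+2k2+2k3+k4)
t=0.005: state=(4.712, 4.684, 1.113)
t=0.010: state=(4.717, 4.924, 1.210)
t=0.015: state=(4.733, 5.162, 1.312)
continuing one RK4 step at a time; state shown every 20 steps (Δt=0.1):
t=0.100: state=(6.246, 9.010, 3.997)
t=0.145: state=(7.608, 10.797, 6.464)
next step: t=0.150: state=(7.768, 10.963, 6.792) — x has crossed 7.61
linear interpolation between t=0.145 (7.60814) and t=0.150 (7.76778) → t≈0.145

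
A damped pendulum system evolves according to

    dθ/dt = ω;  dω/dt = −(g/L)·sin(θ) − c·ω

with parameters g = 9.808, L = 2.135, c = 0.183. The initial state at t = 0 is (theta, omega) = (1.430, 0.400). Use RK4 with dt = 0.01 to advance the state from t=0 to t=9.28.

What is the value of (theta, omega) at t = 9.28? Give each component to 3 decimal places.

t=0.000: state=(1.430, 0.400)
step 1 (dt=0.01): k1=(0.400, -4.622), k2=(0.377, -4.619), k3=(0.377, -4.619), k4=(0.354, -4.616); state += dt/6·(k1+2k2+2k3+k4)
t=0.010: state=(1.434, 0.354)
t=0.020: state=(1.437, 0.308)
t=0.030: state=(1.440, 0.262)
continuing one RK4 step at a time; state shown every 50 steps (Δt=0.5):
t=0.500: state=(1.073, -1.758)
t=1.000: state=(-0.119, -2.603)
t=1.500: state=(-1.098, -1.045)
t=2.000: state=(-1.082, 1.074)
t=2.500: state=(-0.166, 2.294)
t=3.000: state=(0.821, 1.318)
t=3.500: state=(0.994, -0.630)
t=4.000: state=(0.292, -1.949)
t=4.500: state=(-0.620, -1.365)
t=5.000: state=(-0.882, 0.363)
t=5.500: state=(-0.330, 1.653)
t=6.000: state=(0.484, 1.297)
t=6.500: state=(0.771, -0.214)
t=7.000: state=(0.323, -1.414)
t=7.500: state=(-0.394, -1.180)
t=8.000: state=(-0.671, 0.141)
t=8.500: state=(-0.294, 1.223)
t=9.000: state=(0.333, 1.046)
t=9.280: state=(0.547, 0.444)

(theta, omega) = (0.547, 0.444)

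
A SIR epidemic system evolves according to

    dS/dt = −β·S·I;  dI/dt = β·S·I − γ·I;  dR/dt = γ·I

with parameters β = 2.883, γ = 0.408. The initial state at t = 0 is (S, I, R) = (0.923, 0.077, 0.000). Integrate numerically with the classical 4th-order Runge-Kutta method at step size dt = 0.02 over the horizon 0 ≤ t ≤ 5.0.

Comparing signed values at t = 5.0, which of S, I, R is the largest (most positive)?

t=0.000: state=(0.923, 0.077, 0.000)
step 1 (dt=0.02): k1=(-0.205, 0.173, 0.031), k2=(-0.209, 0.177, 0.032), k3=(-0.209, 0.177, 0.032), k4=(-0.213, 0.180, 0.033); state += dt/6·(k1+2k2+2k3+k4)
t=0.020: state=(0.919, 0.081, 0.001)
t=0.040: state=(0.914, 0.084, 0.001)
t=0.060: state=(0.910, 0.088, 0.002)
continuing one RK4 step at a time; state shown every 10 steps (Δt=0.2):
t=0.200: state=(0.873, 0.119, 0.008)
t=0.400: state=(0.802, 0.178, 0.020)
t=0.600: state=(0.708, 0.254, 0.037)
t=0.800: state=(0.597, 0.342, 0.062)
t=1.000: state=(0.478, 0.429, 0.093)
t=1.200: state=(0.365, 0.504, 0.131)
t=1.400: state=(0.268, 0.557, 0.175)
t=1.600: state=(0.193, 0.586, 0.222)
t=1.800: state=(0.137, 0.593, 0.270)
t=2.000: state=(0.098, 0.584, 0.318)
t=2.200: state=(0.070, 0.565, 0.365)
t=2.400: state=(0.051, 0.539, 0.410)
t=2.600: state=(0.038, 0.510, 0.453)
t=2.800: state=(0.028, 0.479, 0.493)
t=3.000: state=(0.022, 0.447, 0.531)
t=3.200: state=(0.017, 0.417, 0.566)
t=3.400: state=(0.013, 0.388, 0.599)
t=3.600: state=(0.011, 0.360, 0.629)
t=3.800: state=(0.009, 0.333, 0.658)
t=4.000: state=(0.007, 0.309, 0.684)
t=4.200: state=(0.006, 0.286, 0.708)
t=4.400: state=(0.005, 0.264, 0.731)
t=4.600: state=(0.005, 0.244, 0.751)
t=4.800: state=(0.004, 0.226, 0.770)
t=5.000: state=(0.004, 0.208, 0.788)
compare at T: S=0.004, I=0.208, R=0.788

largest component: R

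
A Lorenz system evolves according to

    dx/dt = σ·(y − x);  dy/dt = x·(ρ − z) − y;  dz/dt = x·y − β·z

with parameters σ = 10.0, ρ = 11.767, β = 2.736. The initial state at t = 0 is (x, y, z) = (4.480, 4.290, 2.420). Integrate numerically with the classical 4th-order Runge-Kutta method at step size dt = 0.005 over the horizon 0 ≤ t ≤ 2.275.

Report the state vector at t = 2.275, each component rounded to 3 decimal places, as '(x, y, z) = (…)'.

(x, y, z) = (7.010, 7.164, 11.936)

t=0.000: state=(4.480, 4.290, 2.420)
step 1 (dt=0.005): k1=(-1.900, 37.585, 12.598), k2=(-0.913, 37.305, 12.912), k3=(-0.945, 37.325, 12.918), k4=(0.013, 37.065, 13.236); state += dt/6·(k1+2k2+2k3+k4)
t=0.005: state=(4.475, 4.477, 2.485)
t=0.010: state=(4.480, 4.661, 2.552)
t=0.015: state=(4.493, 4.843, 2.624)
continuing one RK4 step at a time; state shown every 20 steps (Δt=0.1):
t=0.100: state=(5.666, 7.793, 4.515)
t=0.200: state=(8.059, 10.330, 9.098)
t=0.300: state=(9.267, 9.013, 14.743)
t=0.400: state=(7.524, 4.701, 16.352)
t=0.500: state=(4.653, 2.124, 14.134)
t=0.600: state=(2.787, 1.571, 11.298)
t=0.700: state=(2.078, 1.793, 8.930)
t=0.800: state=(2.089, 2.357, 7.161)
t=0.900: state=(2.578, 3.286, 6.017)
t=1.000: state=(3.519, 4.703, 5.642)
t=1.100: state=(4.945, 6.589, 6.405)
t=1.200: state=(6.661, 8.313, 8.755)
t=1.300: state=(7.857, 8.386, 12.182)
t=1.400: state=(7.500, 6.311, 14.346)
t=1.500: state=(5.876, 4.077, 13.907)
t=1.600: state=(4.301, 3.060, 12.097)
t=1.700: state=(3.457, 2.995, 10.188)
t=1.800: state=(3.317, 3.466, 8.684)
t=1.900: state=(3.710, 4.329, 7.792)
t=2.000: state=(4.524, 5.513, 7.703)
t=2.100: state=(5.617, 6.758, 8.617)
t=2.200: state=(6.638, 7.434, 10.448)
t=2.275: state=(7.010, 7.164, 11.936)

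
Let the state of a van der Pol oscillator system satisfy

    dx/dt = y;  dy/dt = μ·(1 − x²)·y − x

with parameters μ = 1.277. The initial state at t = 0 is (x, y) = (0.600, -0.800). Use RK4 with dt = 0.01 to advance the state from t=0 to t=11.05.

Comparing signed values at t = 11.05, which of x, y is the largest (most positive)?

t=0.000: state=(0.600, -0.800)
step 1 (dt=0.01): k1=(-0.800, -1.254), k2=(-0.806, -1.260), k3=(-0.806, -1.260), k4=(-0.813, -1.266); state += dt/6·(k1+2k2+2k3+k4)
t=0.010: state=(0.592, -0.813)
t=0.020: state=(0.584, -0.825)
t=0.030: state=(0.575, -0.838)
continuing one RK4 step at a time; state shown every 50 steps (Δt=0.5):
t=0.500: state=(0.011, -1.630)
t=1.000: state=(-1.027, -2.256)
t=1.500: state=(-1.773, -0.558)
t=2.000: state=(-1.774, 0.348)
t=2.500: state=(-1.523, 0.627)
t=3.000: state=(-1.144, 0.917)
t=3.500: state=(-0.552, 1.544)
t=4.000: state=(0.527, 2.822)
t=4.500: state=(1.791, 1.444)
t=5.000: state=(1.994, -0.208)
t=5.500: state=(1.798, -0.511)
t=6.000: state=(1.501, -0.684)
t=6.500: state=(1.095, -0.976)
t=7.000: state=(0.459, -1.674)
t=7.500: state=(-0.701, -2.935)
t=8.000: state=(-1.871, -1.102)
t=8.500: state=(-1.982, 0.275)
t=9.000: state=(-1.769, 0.531)
t=9.500: state=(-1.462, 0.707)
t=10.000: state=(-1.039, 1.027)
t=10.500: state=(-0.362, 1.800)
t=11.000: state=(0.867, 2.972)
t=11.050: state=(1.016, 2.946)
compare at T: x=1.016, y=2.946

largest component: y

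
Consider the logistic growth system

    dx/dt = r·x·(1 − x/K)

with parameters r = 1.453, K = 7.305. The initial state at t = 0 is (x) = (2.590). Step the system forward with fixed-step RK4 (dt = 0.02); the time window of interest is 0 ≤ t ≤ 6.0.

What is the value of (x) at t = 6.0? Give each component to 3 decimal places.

(x) = (7.303)

t=0.000: state=(2.590)
step 1 (dt=0.02): k1=(2.429), k2=(2.439), k3=(2.439), k4=(2.449); state += dt/6·(k1+2k2+2k3+k4)
t=0.020: state=(2.639)
t=0.040: state=(2.688)
t=0.060: state=(2.738)
continuing one RK4 step at a time; state shown every 10 steps (Δt=0.2):
t=0.200: state=(3.094)
t=0.400: state=(3.620)
t=0.600: state=(4.147)
t=0.800: state=(4.655)
t=1.000: state=(5.124)
t=1.200: state=(5.541)
t=1.400: state=(5.900)
t=1.600: state=(6.201)
t=1.800: state=(6.447)
t=2.000: state=(6.644)
t=2.200: state=(6.799)
t=2.400: state=(6.920)
t=2.600: state=(7.013)
t=2.800: state=(7.084)
t=3.000: state=(7.139)
t=3.200: state=(7.180)
t=3.400: state=(7.211)
t=3.600: state=(7.235)
t=3.800: state=(7.252)
t=4.000: state=(7.265)
t=4.200: state=(7.275)
t=4.400: state=(7.283)
t=4.600: state=(7.288)
t=4.800: state=(7.293)
t=5.000: state=(7.296)
t=5.200: state=(7.298)
t=5.400: state=(7.300)
t=5.600: state=(7.301)
t=5.800: state=(7.302)
t=6.000: state=(7.303)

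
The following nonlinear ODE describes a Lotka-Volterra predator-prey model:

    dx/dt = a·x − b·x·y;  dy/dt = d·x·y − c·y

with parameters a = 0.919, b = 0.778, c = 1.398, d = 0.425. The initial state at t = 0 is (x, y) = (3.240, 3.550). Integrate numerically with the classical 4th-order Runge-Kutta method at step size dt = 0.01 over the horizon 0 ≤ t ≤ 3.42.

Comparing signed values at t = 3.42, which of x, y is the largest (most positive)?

largest component: x

t=0.000: state=(3.240, 3.550)
step 1 (dt=0.01): k1=(-5.971, -0.075), k2=(-5.915, -0.120), k3=(-5.915, -0.119), k4=(-5.859, -0.164); state += dt/6·(k1+2k2+2k3+k4)
t=0.010: state=(3.181, 3.549)
t=0.020: state=(3.123, 3.547)
t=0.030: state=(3.066, 3.544)
continuing one RK4 step at a time; state shown every 20 steps (Δt=0.2):
t=0.200: state=(2.263, 3.381)
t=0.400: state=(1.651, 3.013)
t=0.600: state=(1.284, 2.577)
t=0.800: state=(1.069, 2.151)
t=1.000: state=(0.947, 1.771)
t=1.200: state=(0.887, 1.447)
t=1.400: state=(0.869, 1.179)
t=1.600: state=(0.885, 0.960)
t=1.800: state=(0.929, 0.784)
t=2.000: state=(1.000, 0.643)
t=2.200: state=(1.097, 0.532)
t=2.400: state=(1.222, 0.443)
t=2.600: state=(1.379, 0.374)
t=2.800: state=(1.570, 0.321)
t=3.000: state=(1.801, 0.280)
t=3.200: state=(2.077, 0.249)
t=3.400: state=(2.406, 0.228)
t=3.420: state=(2.442, 0.226)
compare at T: x=2.442, y=0.226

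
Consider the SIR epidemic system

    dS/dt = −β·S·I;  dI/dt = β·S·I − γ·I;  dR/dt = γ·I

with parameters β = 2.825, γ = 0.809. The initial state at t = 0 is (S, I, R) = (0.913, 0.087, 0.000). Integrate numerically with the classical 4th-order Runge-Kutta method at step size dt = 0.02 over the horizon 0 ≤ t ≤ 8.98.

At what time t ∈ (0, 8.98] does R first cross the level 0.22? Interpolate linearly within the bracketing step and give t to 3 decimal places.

t=0.000: state=(0.913, 0.087, 0.000)
step 1 (dt=0.02): k1=(-0.224, 0.154, 0.070), k2=(-0.228, 0.156, 0.072), k3=(-0.228, 0.156, 0.072), k4=(-0.231, 0.158, 0.073); state += dt/6·(k1+2k2+2k3+k4)
t=0.020: state=(0.908, 0.090, 0.001)
t=0.040: state=(0.904, 0.093, 0.003)
t=0.060: state=(0.899, 0.097, 0.004)
continuing one RK4 step at a time; state shown every 25 steps (Δt=0.5):
t=0.500: state=(0.755, 0.191, 0.054)
t=1.000: state=(0.527, 0.316, 0.157)
t=1.220: state=(0.427, 0.355, 0.217)
next step: t=1.240: state=(0.419, 0.358, 0.223) — R has crossed 0.22
linear interpolation between t=1.220 (0.21743) and t=1.240 (0.22320) → t≈1.229

t = 1.229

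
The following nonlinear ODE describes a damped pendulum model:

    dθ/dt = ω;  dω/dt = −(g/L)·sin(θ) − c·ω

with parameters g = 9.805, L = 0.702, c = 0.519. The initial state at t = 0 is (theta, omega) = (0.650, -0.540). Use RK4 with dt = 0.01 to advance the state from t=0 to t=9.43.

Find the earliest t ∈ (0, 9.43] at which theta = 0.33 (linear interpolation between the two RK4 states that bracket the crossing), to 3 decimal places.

t=0.000: state=(0.650, -0.540)
step 1 (dt=0.01): k1=(-0.540, -8.173), k2=(-0.581, -8.121), k3=(-0.581, -8.119), k4=(-0.621, -8.066); state += dt/6·(k1+2k2+2k3+k4)
t=0.010: state=(0.644, -0.621)
t=0.020: state=(0.638, -0.701)
t=0.030: state=(0.630, -0.780)
t=0.230: state=(0.340, -1.977)
next step: t=0.240: state=(0.320, -2.012) — theta has crossed 0.33
linear interpolation between t=0.230 (0.34038) and t=0.240 (0.32042) → t≈0.235

t = 0.235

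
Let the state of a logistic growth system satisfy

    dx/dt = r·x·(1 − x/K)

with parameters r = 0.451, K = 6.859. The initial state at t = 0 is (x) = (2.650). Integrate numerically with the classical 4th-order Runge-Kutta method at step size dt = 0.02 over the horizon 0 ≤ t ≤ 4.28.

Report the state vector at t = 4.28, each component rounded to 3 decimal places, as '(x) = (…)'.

t=0.000: state=(2.650)
step 1 (dt=0.02): k1=(0.733), k2=(0.734), k3=(0.734), k4=(0.735); state += dt/6·(k1+2k2+2k3+k4)
t=0.020: state=(2.665)
t=0.040: state=(2.679)
t=0.060: state=(2.694)
continuing one RK4 step at a time; state shown every 10 steps (Δt=0.2):
t=0.200: state=(2.798)
t=0.400: state=(2.949)
t=0.600: state=(3.101)
t=0.800: state=(3.255)
t=1.000: state=(3.409)
t=1.200: state=(3.564)
t=1.400: state=(3.718)
t=1.600: state=(3.871)
t=1.800: state=(4.022)
t=2.000: state=(4.171)
t=2.200: state=(4.317)
t=2.400: state=(4.459)
t=2.600: state=(4.598)
t=2.800: state=(4.733)
t=3.000: state=(4.863)
t=3.200: state=(4.988)
t=3.400: state=(5.108)
t=3.600: state=(5.223)
t=3.800: state=(5.333)
t=4.000: state=(5.437)
t=4.200: state=(5.536)
t=4.280: state=(5.574)

(x) = (5.574)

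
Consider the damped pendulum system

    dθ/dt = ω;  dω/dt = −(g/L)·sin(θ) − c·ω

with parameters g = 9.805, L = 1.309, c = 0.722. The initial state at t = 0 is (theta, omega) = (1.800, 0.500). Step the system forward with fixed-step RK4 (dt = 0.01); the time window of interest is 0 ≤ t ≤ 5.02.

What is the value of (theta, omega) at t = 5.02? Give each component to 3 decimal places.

(theta, omega) = (0.283, -0.032)

t=0.000: state=(1.800, 0.500)
step 1 (dt=0.01): k1=(0.500, -7.656), k2=(0.462, -7.624), k3=(0.462, -7.624), k4=(0.424, -7.593); state += dt/6·(k1+2k2+2k3+k4)
t=0.010: state=(1.805, 0.424)
t=0.020: state=(1.808, 0.348)
t=0.030: state=(1.812, 0.273)
continuing one RK4 step at a time; state shown every 20 steps (Δt=0.2):
t=0.200: state=(1.754, -0.925)
t=0.400: state=(1.440, -2.189)
t=0.600: state=(0.897, -3.167)
t=0.800: state=(0.219, -3.462)
t=1.000: state=(-0.425, -2.831)
t=1.200: state=(-0.872, -1.586)
t=1.400: state=(-1.051, -0.211)
t=1.600: state=(-0.967, 1.012)
t=1.800: state=(-0.668, 1.900)
t=2.000: state=(-0.243, 2.255)
t=2.200: state=(0.190, 1.974)
t=2.400: state=(0.514, 1.207)
t=2.600: state=(0.661, 0.252)
t=2.800: state=(0.620, -0.631)
t=3.000: state=(0.426, -1.252)
t=3.200: state=(0.146, -1.476)
t=3.400: state=(-0.136, -1.275)
t=3.600: state=(-0.343, -0.759)
t=3.800: state=(-0.431, -0.115)
t=4.000: state=(-0.393, 0.471)
t=4.200: state=(-0.256, 0.858)
t=4.400: state=(-0.069, 0.967)
t=4.600: state=(0.112, 0.799)
t=4.800: state=(0.238, 0.439)
t=5.000: state=(0.283, 0.010)
t=5.020: state=(0.283, -0.032)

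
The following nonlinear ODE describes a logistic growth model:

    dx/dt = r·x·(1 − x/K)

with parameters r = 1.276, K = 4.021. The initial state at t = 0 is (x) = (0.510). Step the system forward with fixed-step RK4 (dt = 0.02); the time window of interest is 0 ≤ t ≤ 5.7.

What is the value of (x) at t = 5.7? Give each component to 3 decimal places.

t=0.000: state=(0.510)
step 1 (dt=0.02): k1=(0.568), k2=(0.574), k3=(0.574), k4=(0.579); state += dt/6·(k1+2k2+2k3+k4)
t=0.020: state=(0.521)
t=0.040: state=(0.533)
t=0.060: state=(0.545)
continuing one RK4 step at a time; state shown every 10 steps (Δt=0.2):
t=0.200: state=(0.635)
t=0.400: state=(0.783)
t=0.600: state=(0.957)
t=0.800: state=(1.155)
t=1.000: state=(1.376)
t=1.200: state=(1.616)
t=1.400: state=(1.867)
t=1.600: state=(2.123)
t=1.800: state=(2.376)
t=2.000: state=(2.617)
t=2.200: state=(2.840)
t=2.400: state=(3.042)
t=2.600: state=(3.218)
t=2.800: state=(3.370)
t=3.000: state=(3.497)
t=3.200: state=(3.603)
t=3.400: state=(3.689)
t=3.600: state=(3.759)
t=3.800: state=(3.815)
t=4.000: state=(3.860)
t=4.200: state=(3.895)
t=4.400: state=(3.923)
t=4.600: state=(3.944)
t=4.800: state=(3.961)
t=5.000: state=(3.975)
t=5.200: state=(3.985)
t=5.400: state=(3.993)
t=5.600: state=(3.999)
t=5.700: state=(4.002)

(x) = (4.002)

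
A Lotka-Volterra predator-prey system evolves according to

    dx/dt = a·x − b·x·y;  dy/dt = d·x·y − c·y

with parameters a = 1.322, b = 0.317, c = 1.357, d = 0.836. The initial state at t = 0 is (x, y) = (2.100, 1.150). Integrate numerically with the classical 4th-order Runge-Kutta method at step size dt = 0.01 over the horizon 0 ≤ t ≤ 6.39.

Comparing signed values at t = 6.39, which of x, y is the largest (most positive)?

largest component: y

t=0.000: state=(2.100, 1.150)
step 1 (dt=0.01): k1=(2.011, 0.458), k2=(2.019, 0.469), k3=(2.019, 0.469), k4=(2.027, 0.480); state += dt/6·(k1+2k2+2k3+k4)
t=0.010: state=(2.120, 1.155)
t=0.020: state=(2.141, 1.160)
t=0.030: state=(2.161, 1.165)
continuing one RK4 step at a time; state shown every 25 steps (Δt=0.25):
t=0.250: state=(2.651, 1.344)
t=0.500: state=(3.267, 1.775)
t=0.750: state=(3.829, 2.662)
t=1.000: state=(4.061, 4.363)
t=1.250: state=(3.616, 7.026)
t=1.500: state=(2.585, 9.617)
t=1.750: state=(1.597, 10.546)
t=2.000: state=(0.985, 9.775)
t=2.250: state=(0.670, 8.245)
t=2.500: state=(0.517, 6.636)
t=2.750: state=(0.451, 5.224)
t=3.000: state=(0.435, 4.079)
t=3.250: state=(0.454, 3.186)
t=3.500: state=(0.505, 2.508)
t=3.750: state=(0.589, 2.001)
t=4.000: state=(0.710, 1.632)
t=4.250: state=(0.878, 1.371)
t=4.500: state=(1.104, 1.200)
t=4.750: state=(1.402, 1.109)
t=5.000: state=(1.789, 1.100)
t=5.250: state=(2.275, 1.197)
t=5.500: state=(2.854, 1.455)
t=5.750: state=(3.472, 2.008)
t=6.000: state=(3.963, 3.125)
t=6.250: state=(3.997, 5.172)
t=6.390: state=(3.697, 6.725)
compare at T: x=3.697, y=6.725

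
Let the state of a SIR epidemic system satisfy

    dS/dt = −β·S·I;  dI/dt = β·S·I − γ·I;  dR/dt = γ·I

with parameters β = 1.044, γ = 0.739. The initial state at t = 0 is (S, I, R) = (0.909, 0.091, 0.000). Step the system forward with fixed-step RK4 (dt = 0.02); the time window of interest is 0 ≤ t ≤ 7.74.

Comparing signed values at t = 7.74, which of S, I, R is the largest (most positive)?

largest component: R

t=0.000: state=(0.909, 0.091, 0.000)
step 1 (dt=0.02): k1=(-0.086, 0.019, 0.067), k2=(-0.086, 0.019, 0.067), k3=(-0.086, 0.019, 0.067), k4=(-0.087, 0.019, 0.068); state += dt/6·(k1+2k2+2k3+k4)
t=0.020: state=(0.907, 0.091, 0.001)
t=0.040: state=(0.906, 0.092, 0.003)
t=0.060: state=(0.904, 0.092, 0.004)
continuing one RK4 step at a time; state shown every 25 steps (Δt=0.5):
t=0.500: state=(0.865, 0.100, 0.035)
t=1.000: state=(0.819, 0.107, 0.074)
t=1.500: state=(0.774, 0.112, 0.114)
t=2.000: state=(0.729, 0.115, 0.156)
t=2.500: state=(0.686, 0.115, 0.199)
t=3.000: state=(0.647, 0.112, 0.241)
t=3.500: state=(0.611, 0.108, 0.282)
t=4.000: state=(0.578, 0.102, 0.320)
t=4.500: state=(0.549, 0.094, 0.356)
t=5.000: state=(0.524, 0.086, 0.390)
t=5.500: state=(0.502, 0.078, 0.420)
t=6.000: state=(0.483, 0.070, 0.447)
t=6.500: state=(0.467, 0.062, 0.471)
t=7.000: state=(0.453, 0.054, 0.493)
t=7.500: state=(0.441, 0.047, 0.511)
t=7.740: state=(0.436, 0.044, 0.520)
compare at T: S=0.436, I=0.044, R=0.520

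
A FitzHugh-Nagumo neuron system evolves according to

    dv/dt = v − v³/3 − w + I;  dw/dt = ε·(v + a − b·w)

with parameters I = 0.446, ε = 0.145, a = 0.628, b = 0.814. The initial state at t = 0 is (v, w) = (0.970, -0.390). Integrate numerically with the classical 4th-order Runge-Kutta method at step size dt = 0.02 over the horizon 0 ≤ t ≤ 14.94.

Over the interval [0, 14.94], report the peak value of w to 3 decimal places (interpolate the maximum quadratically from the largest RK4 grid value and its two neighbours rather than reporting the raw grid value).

t=0.000: state=(0.970, -0.390)
step 1 (dt=0.02): k1=(1.502, 0.278), k2=(1.500, 0.280), k3=(1.500, 0.280), k4=(1.497, 0.281); state += dt/6·(k1+2k2+2k3+k4)
t=0.020: state=(1.000, -0.384)
t=0.040: state=(1.030, -0.379)
t=0.060: state=(1.060, -0.373)
continuing one RK4 step at a time; state shown every 25 steps (Δt=0.5):
t=0.500: state=(1.606, -0.231)
t=1.000: state=(1.862, -0.049)
t=1.500: state=(1.889, 0.131)
t=2.000: state=(1.848, 0.299)
t=2.500: state=(1.788, 0.454)
t=3.000: state=(1.723, 0.596)
t=3.500: state=(1.656, 0.725)
t=4.000: state=(1.587, 0.842)
t=4.500: state=(1.515, 0.947)
t=5.000: state=(1.441, 1.041)
t=5.500: state=(1.363, 1.124)
t=6.000: state=(1.281, 1.197)
t=6.500: state=(1.192, 1.260)
t=7.000: state=(1.093, 1.312)
t=7.500: state=(0.981, 1.354)
t=8.000: state=(0.848, 1.386)
t=8.500: state=(0.681, 1.404)
t=9.000: state=(0.454, 1.408)
t=9.500: state=(0.120, 1.393)
t=10.000: state=(-0.404, 1.348)
t=10.500: state=(-1.125, 1.262)
t=11.000: state=(-1.701, 1.132)
t=11.500: state=(-1.902, 0.983)
t=12.000: state=(-1.917, 0.836)
t=12.500: state=(-1.882, 0.698)
t=13.000: state=(-1.835, 0.571)
t=13.500: state=(-1.785, 0.455)
t=14.000: state=(-1.734, 0.350)
t=14.500: state=(-1.684, 0.254)
t=14.940: state=(-1.640, 0.176)
largest grid value and its neighbours: w(8.860)=1.40899, w(8.880)=1.40900, w(8.900)=1.40898
parabola through these three points peaks at t≈8.874 with w≈1.40900

max w = 1.409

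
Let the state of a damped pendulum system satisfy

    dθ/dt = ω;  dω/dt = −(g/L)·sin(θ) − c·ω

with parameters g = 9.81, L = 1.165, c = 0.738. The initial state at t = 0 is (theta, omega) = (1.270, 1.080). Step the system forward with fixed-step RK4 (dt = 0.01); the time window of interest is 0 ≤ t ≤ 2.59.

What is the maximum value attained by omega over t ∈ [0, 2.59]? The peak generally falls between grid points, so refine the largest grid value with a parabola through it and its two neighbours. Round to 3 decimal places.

max omega = 1.956

t=0.000: state=(1.270, 1.080)
step 1 (dt=0.01): k1=(1.080, -8.840), k2=(1.036, -8.820), k3=(1.036, -8.820), k4=(0.992, -8.800); state += dt/6·(k1+2k2+2k3+k4)
t=0.010: state=(1.280, 0.992)
t=0.020: state=(1.290, 0.904)
t=0.030: state=(1.298, 0.817)
continuing one RK4 step at a time; state shown every 10 steps (Δt=0.1):
t=0.100: state=(1.335, 0.219)
t=0.200: state=(1.316, -0.585)
t=0.300: state=(1.220, -1.319)
t=0.400: state=(1.055, -1.963)
t=0.500: state=(0.831, -2.480)
t=0.600: state=(0.565, -2.825)
t=0.700: state=(0.274, -2.952)
t=0.800: state=(-0.018, -2.843)
t=0.900: state=(-0.288, -2.514)
t=1.000: state=(-0.515, -2.015)
t=1.100: state=(-0.687, -1.409)
t=1.200: state=(-0.795, -0.757)
t=1.300: state=(-0.839, -0.109)
t=1.400: state=(-0.819, 0.500)
t=1.500: state=(-0.741, 1.037)
t=1.600: state=(-0.614, 1.474)
t=1.700: state=(-0.450, 1.782)
t=1.800: state=(-0.263, 1.938)
t=1.900: state=(-0.068, 1.933)
t=2.000: state=(0.118, 1.773)
t=2.100: state=(0.282, 1.483)
t=2.200: state=(0.412, 1.099)
t=2.300: state=(0.500, 0.660)
t=2.400: state=(0.543, 0.206)
t=2.500: state=(0.542, -0.230)
t=2.590: state=(0.505, -0.584)
largest grid value and its neighbours: omega(1.840)=1.95552, omega(1.850)=1.95578, omega(1.860)=1.95441
parabola through these three points peaks at t≈1.847 with omega≈1.95587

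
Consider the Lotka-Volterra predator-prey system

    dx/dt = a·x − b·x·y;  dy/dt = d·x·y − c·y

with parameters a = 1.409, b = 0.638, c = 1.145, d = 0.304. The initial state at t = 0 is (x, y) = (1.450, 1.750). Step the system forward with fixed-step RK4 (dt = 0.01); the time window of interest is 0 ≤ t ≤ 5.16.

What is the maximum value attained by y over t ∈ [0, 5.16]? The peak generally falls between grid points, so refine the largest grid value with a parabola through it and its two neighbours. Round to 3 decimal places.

t=0.000: state=(1.450, 1.750)
step 1 (dt=0.01): k1=(0.424, -1.232), k2=(0.430, -1.227), k3=(0.430, -1.227), k4=(0.437, -1.221); state += dt/6·(k1+2k2+2k3+k4)
t=0.010: state=(1.454, 1.738)
t=0.020: state=(1.459, 1.726)
t=0.030: state=(1.463, 1.714)
continuing one RK4 step at a time; state shown every 20 steps (Δt=0.2):
t=0.200: state=(1.560, 1.525)
t=0.400: state=(1.723, 1.340)
t=0.600: state=(1.945, 1.191)
t=0.800: state=(2.231, 1.075)
t=1.000: state=(2.594, 0.990)
t=1.200: state=(3.042, 0.934)
t=1.400: state=(3.586, 0.908)
t=1.600: state=(4.233, 0.915)
t=1.800: state=(4.980, 0.963)
t=2.000: state=(5.805, 1.063)
t=2.200: state=(6.651, 1.234)
t=2.400: state=(7.411, 1.506)
t=2.600: state=(7.911, 1.912)
t=2.800: state=(7.941, 2.470)
t=3.000: state=(7.365, 3.138)
t=3.200: state=(6.269, 3.785)
t=3.400: state=(4.967, 4.236)
t=3.600: state=(3.785, 4.391)
t=3.800: state=(2.880, 4.270)
t=4.000: state=(2.254, 3.965)
t=4.200: state=(1.846, 3.568)
t=4.400: state=(1.594, 3.149)
t=4.600: state=(1.451, 2.746)
t=4.800: state=(1.388, 2.380)
t=5.000: state=(1.387, 2.059)
t=5.160: state=(1.424, 1.835)
largest grid value and its neighbours: y(3.590)=4.39043, y(3.600)=4.39102, y(3.610)=4.39091
parabola through these three points peaks at t≈3.603 with y≈4.39106

max y = 4.391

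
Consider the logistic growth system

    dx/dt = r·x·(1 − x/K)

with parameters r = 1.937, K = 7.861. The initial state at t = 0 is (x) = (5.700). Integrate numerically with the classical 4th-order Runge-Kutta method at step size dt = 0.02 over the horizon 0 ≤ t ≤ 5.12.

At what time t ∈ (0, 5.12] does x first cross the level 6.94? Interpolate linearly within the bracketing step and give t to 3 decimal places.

t = 0.542

t=0.000: state=(5.700)
step 1 (dt=0.02): k1=(3.035), k2=(3.008), k3=(3.009), k4=(2.982); state += dt/6·(k1+2k2+2k3+k4)
t=0.020: state=(5.760)
t=0.040: state=(5.819)
t=0.060: state=(5.877)
continuing one RK4 step at a time; state shown every 10 steps (Δt=0.2):
t=0.200: state=(6.252)
t=0.400: state=(6.692)
t=0.540: state=(6.937)
next step: t=0.560: state=(6.968) — x has crossed 6.94
linear interpolation between t=0.540 (6.93697) and t=0.560 (6.96809) → t≈0.542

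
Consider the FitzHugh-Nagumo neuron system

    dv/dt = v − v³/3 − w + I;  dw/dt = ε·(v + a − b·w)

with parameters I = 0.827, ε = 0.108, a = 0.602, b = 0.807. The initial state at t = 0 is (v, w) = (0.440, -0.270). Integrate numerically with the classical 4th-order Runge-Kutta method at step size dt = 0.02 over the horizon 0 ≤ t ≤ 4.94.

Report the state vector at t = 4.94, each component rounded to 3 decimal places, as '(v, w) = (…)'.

(v, w) = (1.758, 0.860)

t=0.000: state=(0.440, -0.270)
step 1 (dt=0.02): k1=(1.509, 0.136), k2=(1.519, 0.138), k3=(1.519, 0.138), k4=(1.530, 0.139); state += dt/6·(k1+2k2+2k3+k4)
t=0.020: state=(0.470, -0.267)
t=0.040: state=(0.501, -0.264)
t=0.060: state=(0.532, -0.262)
continuing one RK4 step at a time; state shown every 10 steps (Δt=0.2):
t=0.200: state=(0.761, -0.240)
t=0.400: state=(1.101, -0.203)
t=0.600: state=(1.419, -0.159)
t=0.800: state=(1.671, -0.110)
t=1.000: state=(1.840, -0.058)
t=1.200: state=(1.937, -0.003)
t=1.400: state=(1.985, 0.052)
t=1.600: state=(2.004, 0.106)
t=1.800: state=(2.006, 0.160)
t=2.000: state=(1.999, 0.213)
t=2.200: state=(1.987, 0.265)
t=2.400: state=(1.973, 0.316)
t=2.600: state=(1.957, 0.365)
t=2.800: state=(1.941, 0.414)
t=3.000: state=(1.924, 0.461)
t=3.200: state=(1.907, 0.507)
t=3.400: state=(1.890, 0.552)
t=3.600: state=(1.873, 0.595)
t=3.800: state=(1.856, 0.638)
t=4.000: state=(1.839, 0.679)
t=4.200: state=(1.822, 0.720)
t=4.400: state=(1.804, 0.759)
t=4.600: state=(1.787, 0.797)
t=4.800: state=(1.770, 0.834)
t=4.940: state=(1.758, 0.860)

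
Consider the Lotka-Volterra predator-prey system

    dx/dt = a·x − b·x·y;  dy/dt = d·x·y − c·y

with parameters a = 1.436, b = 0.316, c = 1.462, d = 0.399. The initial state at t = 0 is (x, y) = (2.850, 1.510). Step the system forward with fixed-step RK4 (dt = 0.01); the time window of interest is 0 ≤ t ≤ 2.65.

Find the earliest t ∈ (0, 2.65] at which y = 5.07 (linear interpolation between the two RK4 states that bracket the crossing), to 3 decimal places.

t = 1.451

t=0.000: state=(2.850, 1.510)
step 1 (dt=0.01): k1=(2.733, -0.491), k2=(2.748, -0.482), k3=(2.748, -0.481), k4=(2.763, -0.472); state += dt/6·(k1+2k2+2k3+k4)
t=0.010: state=(2.877, 1.505)
t=0.020: state=(2.905, 1.501)
t=0.030: state=(2.933, 1.496)
continuing one RK4 step at a time; state shown every 10 steps (Δt=0.1):
t=0.100: state=(3.139, 1.470)
t=0.200: state=(3.461, 1.449)
t=0.300: state=(3.816, 1.447)
t=0.400: state=(4.208, 1.467)
t=0.500: state=(4.635, 1.512)
t=0.600: state=(5.095, 1.586)
t=0.700: state=(5.585, 1.695)
t=0.800: state=(6.097, 1.849)
t=0.900: state=(6.619, 2.059)
t=1.000: state=(7.129, 2.341)
t=1.100: state=(7.600, 2.713)
t=1.200: state=(7.994, 3.201)
t=1.300: state=(8.262, 3.827)
t=1.400: state=(8.351, 4.609)
t=1.450: state=(8.313, 5.059)
next step: t=1.460: state=(8.299, 5.154) — y has crossed 5.07
linear interpolation between t=1.450 (5.05911) and t=1.460 (5.15368) → t≈1.451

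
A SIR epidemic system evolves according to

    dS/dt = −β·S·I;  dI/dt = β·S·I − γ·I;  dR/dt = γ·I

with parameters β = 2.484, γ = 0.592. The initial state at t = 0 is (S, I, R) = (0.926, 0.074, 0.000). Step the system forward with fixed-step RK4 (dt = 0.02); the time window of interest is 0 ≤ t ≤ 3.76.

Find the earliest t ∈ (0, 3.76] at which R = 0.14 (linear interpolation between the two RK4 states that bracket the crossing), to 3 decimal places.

t=0.000: state=(0.926, 0.074, 0.000)
step 1 (dt=0.02): k1=(-0.170, 0.126, 0.044), k2=(-0.173, 0.128, 0.045), k3=(-0.173, 0.128, 0.045), k4=(-0.175, 0.130, 0.045); state += dt/6·(k1+2k2+2k3+k4)
t=0.020: state=(0.923, 0.077, 0.001)
t=0.040: state=(0.919, 0.079, 0.002)
t=0.060: state=(0.915, 0.082, 0.003)
continuing one RK4 step at a time; state shown every 10 steps (Δt=0.2):
t=0.200: state=(0.886, 0.103, 0.010)
t=0.400: state=(0.835, 0.141, 0.025)
t=0.600: state=(0.770, 0.186, 0.044)
t=0.800: state=(0.693, 0.238, 0.069)
t=1.000: state=(0.607, 0.292, 0.100)
t=1.200: state=(0.519, 0.343, 0.138)
next step: t=1.220: state=(0.510, 0.348, 0.142) — R has crossed 0.14
linear interpolation between t=1.200 (0.13813) and t=1.220 (0.14222) → t≈1.209

t = 1.209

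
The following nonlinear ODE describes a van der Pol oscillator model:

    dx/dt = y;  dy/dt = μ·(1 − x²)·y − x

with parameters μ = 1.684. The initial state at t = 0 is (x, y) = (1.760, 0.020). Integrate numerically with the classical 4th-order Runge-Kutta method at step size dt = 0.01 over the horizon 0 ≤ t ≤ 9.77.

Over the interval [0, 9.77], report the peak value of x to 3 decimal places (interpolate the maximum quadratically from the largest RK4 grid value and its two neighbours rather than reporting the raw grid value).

t=0.000: state=(1.760, 0.020)
step 1 (dt=0.01): k1=(0.020, -1.831), k2=(0.011, -1.798), k3=(0.011, -1.799), k4=(0.002, -1.767); state += dt/6·(k1+2k2+2k3+k4)
t=0.010: state=(1.760, 0.002)
t=0.020: state=(1.760, -0.015)
t=0.030: state=(1.760, -0.032)
continuing one RK4 step at a time; state shown every 50 steps (Δt=0.5):
t=0.500: state=(1.631, -0.428)
t=1.000: state=(1.368, -0.626)
t=1.500: state=(0.981, -0.966)
t=2.000: state=(0.302, -1.935)
t=2.500: state=(-1.120, -3.356)
t=3.000: state=(-2.004, -0.265)
t=3.500: state=(-1.925, 0.350)
t=4.000: state=(-1.720, 0.461)
t=4.500: state=(-1.461, 0.588)
t=5.000: state=(-1.111, 0.846)
t=5.500: state=(-0.545, 1.548)
t=6.000: state=(0.648, 3.327)
t=6.500: state=(1.928, 0.911)
t=7.000: state=(1.971, -0.291)
t=7.500: state=(1.783, -0.433)
t=8.000: state=(1.541, -0.545)
t=8.500: state=(1.224, -0.749)
t=9.000: state=(0.743, -1.262)
t=9.500: state=(-0.211, -2.798)
t=9.770: state=(-1.085, -3.388)
largest grid value and its neighbours: x(6.730)=2.01714, x(6.740)=2.01722, x(6.750)=2.01711
parabola through these three points peaks at t≈6.739 with x≈2.01722

max x = 2.017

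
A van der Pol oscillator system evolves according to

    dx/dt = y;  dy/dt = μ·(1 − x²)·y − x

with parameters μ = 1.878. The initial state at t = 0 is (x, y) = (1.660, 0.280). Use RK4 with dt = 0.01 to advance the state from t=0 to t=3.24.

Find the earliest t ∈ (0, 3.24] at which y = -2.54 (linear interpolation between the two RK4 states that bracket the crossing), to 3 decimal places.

t = 2.170

t=0.000: state=(1.660, 0.280)
step 1 (dt=0.01): k1=(0.280, -2.583), k2=(0.267, -2.544), k3=(0.267, -2.545), k4=(0.255, -2.506); state += dt/6·(k1+2k2+2k3+k4)
t=0.010: state=(1.663, 0.255)
t=0.020: state=(1.665, 0.230)
t=0.030: state=(1.667, 0.206)
continuing one RK4 step at a time; state shown every 20 steps (Δt=0.2):
t=0.200: state=(1.674, -0.101)
t=0.400: state=(1.632, -0.296)
t=0.600: state=(1.561, -0.408)
t=0.800: state=(1.471, -0.492)
t=1.000: state=(1.364, -0.574)
t=1.200: state=(1.240, -0.672)
t=1.400: state=(1.093, -0.806)
t=1.600: state=(0.913, -1.004)
t=1.800: state=(0.684, -1.319)
t=2.000: state=(0.372, -1.844)
t=2.170: state=(0.003, -2.539)
next step: t=2.180: state=(-0.023, -2.587) — y has crossed -2.54
linear interpolation between t=2.170 (-2.53895) and t=2.180 (-2.58697) → t≈2.170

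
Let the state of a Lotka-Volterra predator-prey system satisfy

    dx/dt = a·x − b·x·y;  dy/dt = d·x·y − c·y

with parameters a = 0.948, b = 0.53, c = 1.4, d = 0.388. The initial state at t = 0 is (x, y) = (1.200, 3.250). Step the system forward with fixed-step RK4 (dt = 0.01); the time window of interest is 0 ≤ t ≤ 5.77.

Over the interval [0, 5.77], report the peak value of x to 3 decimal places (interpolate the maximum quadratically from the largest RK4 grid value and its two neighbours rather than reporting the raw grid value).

max x = 9.012

t=0.000: state=(1.200, 3.250)
step 1 (dt=0.01): k1=(-0.929, -3.037), k2=(-0.916, -3.028), k3=(-0.916, -3.028), k4=(-0.903, -3.020); state += dt/6·(k1+2k2+2k3+k4)
t=0.010: state=(1.191, 3.220)
t=0.020: state=(1.182, 3.190)
t=0.030: state=(1.173, 3.160)
continuing one RK4 step at a time; state shown every 20 steps (Δt=0.2):
t=0.200: state=(1.060, 2.680)
t=0.400: state=(0.990, 2.192)
t=0.600: state=(0.970, 1.787)
t=0.800: state=(0.988, 1.457)
t=1.000: state=(1.039, 1.191)
t=1.200: state=(1.119, 0.979)
t=1.400: state=(1.231, 0.810)
t=1.600: state=(1.376, 0.677)
t=1.800: state=(1.557, 0.573)
t=2.000: state=(1.779, 0.493)
t=2.200: state=(2.047, 0.432)
t=2.400: state=(2.370, 0.388)
t=2.600: state=(2.754, 0.357)
t=2.800: state=(3.208, 0.340)
t=3.000: state=(3.742, 0.336)
t=3.200: state=(4.363, 0.348)
t=3.400: state=(5.075, 0.379)
t=3.600: state=(5.877, 0.438)
t=3.800: state=(6.748, 0.540)
t=4.000: state=(7.638, 0.713)
t=4.200: state=(8.440, 1.007)
t=4.400: state=(8.952, 1.499)
t=4.600: state=(8.884, 2.274)
t=4.800: state=(7.995, 3.327)
t=5.000: state=(6.404, 4.410)
t=5.200: state=(4.650, 5.113)
t=5.400: state=(3.232, 5.231)
t=5.600: state=(2.279, 4.882)
t=5.770: state=(1.762, 4.391)
largest grid value and its neighbours: x(4.470)=9.01033, x(4.480)=9.01202, x(4.490)=9.01195
parabola through these three points peaks at t≈4.485 with x≈9.01221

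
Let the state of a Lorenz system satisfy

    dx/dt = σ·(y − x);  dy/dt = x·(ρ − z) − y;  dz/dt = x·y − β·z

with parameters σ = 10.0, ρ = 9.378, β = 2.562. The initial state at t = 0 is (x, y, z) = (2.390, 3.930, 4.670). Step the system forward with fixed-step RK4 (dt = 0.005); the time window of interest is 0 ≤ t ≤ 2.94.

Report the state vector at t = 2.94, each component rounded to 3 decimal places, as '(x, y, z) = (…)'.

(x, y, z) = (4.391, 4.201, 8.602)

t=0.000: state=(2.390, 3.930, 4.670)
step 1 (dt=0.005): k1=(15.400, 7.322, -2.572), k2=(15.198, 7.501, -2.360), k3=(15.208, 7.497, -2.362), k4=(15.014, 7.672, -2.150); state += dt/6·(k1+2k2+2k3+k4)
t=0.005: state=(2.466, 3.967, 4.658)
t=0.010: state=(2.540, 4.007, 4.648)
t=0.015: state=(2.613, 4.048, 4.641)
continuing one RK4 step at a time; state shown every 20 steps (Δt=0.1):
t=0.100: state=(3.709, 4.933, 4.832)
t=0.200: state=(4.931, 6.138, 5.886)
t=0.300: state=(6.015, 6.892, 7.778)
t=0.400: state=(6.505, 6.542, 9.831)
t=0.500: state=(6.077, 5.243, 10.926)
t=0.600: state=(5.046, 3.935, 10.687)
t=0.700: state=(4.040, 3.198, 9.665)
t=0.800: state=(3.412, 3.001, 8.474)
t=0.900: state=(3.197, 3.165, 7.441)
t=1.000: state=(3.319, 3.583, 6.720)
t=1.100: state=(3.702, 4.192, 6.403)
t=1.200: state=(4.272, 4.905, 6.563)
t=1.300: state=(4.916, 5.538, 7.218)
t=1.400: state=(5.441, 5.832, 8.221)
t=1.500: state=(5.634, 5.614, 9.197)
t=1.600: state=(5.411, 5.009, 9.723)
t=1.700: state=(4.911, 4.358, 9.650)
t=1.800: state=(4.387, 3.923, 9.148)
t=1.900: state=(4.024, 3.772, 8.490)
t=2.000: state=(3.887, 3.863, 7.890)
t=2.100: state=(3.964, 4.133, 7.485)
t=2.200: state=(4.207, 4.511, 7.350)
t=2.300: state=(4.545, 4.901, 7.512)
t=2.400: state=(4.883, 5.185, 7.926)
t=2.500: state=(5.113, 5.256, 8.454)
t=2.600: state=(5.153, 5.090, 8.901)
t=2.700: state=(5.001, 4.775, 9.103)
t=2.800: state=(4.738, 4.457, 9.024)
t=2.900: state=(4.475, 4.245, 8.742)
t=2.940: state=(4.391, 4.201, 8.602)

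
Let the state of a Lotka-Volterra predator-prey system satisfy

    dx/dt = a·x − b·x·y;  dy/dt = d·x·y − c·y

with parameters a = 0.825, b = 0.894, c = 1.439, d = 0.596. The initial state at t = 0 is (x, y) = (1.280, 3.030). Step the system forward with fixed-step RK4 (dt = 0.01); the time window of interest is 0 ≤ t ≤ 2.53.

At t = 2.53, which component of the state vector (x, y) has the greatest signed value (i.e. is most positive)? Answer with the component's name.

largest component: x

t=0.000: state=(1.280, 3.030)
step 1 (dt=0.01): k1=(-2.411, -2.049), k2=(-2.377, -2.063), k3=(-2.377, -2.063), k4=(-2.343, -2.077); state += dt/6·(k1+2k2+2k3+k4)
t=0.010: state=(1.256, 3.009)
t=0.020: state=(1.233, 2.988)
t=0.030: state=(1.211, 2.967)
continuing one RK4 step at a time; state shown every 10 steps (Δt=0.1):
t=0.100: state=(1.070, 2.813)
t=0.200: state=(0.913, 2.584)
t=0.300: state=(0.795, 2.354)
t=0.400: state=(0.707, 2.132)
t=0.500: state=(0.640, 1.922)
t=0.600: state=(0.591, 1.726)
t=0.700: state=(0.555, 1.547)
t=0.800: state=(0.528, 1.383)
t=0.900: state=(0.510, 1.235)
t=1.000: state=(0.499, 1.102)
t=1.100: state=(0.494, 0.983)
t=1.200: state=(0.494, 0.877)
t=1.300: state=(0.498, 0.782)
t=1.400: state=(0.506, 0.698)
t=1.500: state=(0.518, 0.623)
t=1.600: state=(0.534, 0.557)
t=1.700: state=(0.553, 0.498)
t=1.800: state=(0.576, 0.446)
t=1.900: state=(0.602, 0.400)
t=2.000: state=(0.632, 0.359)
t=2.100: state=(0.666, 0.324)
t=2.200: state=(0.704, 0.292)
t=2.300: state=(0.746, 0.264)
t=2.400: state=(0.792, 0.239)
t=2.500: state=(0.842, 0.217)
t=2.530: state=(0.859, 0.211)
compare at T: x=0.859, y=0.211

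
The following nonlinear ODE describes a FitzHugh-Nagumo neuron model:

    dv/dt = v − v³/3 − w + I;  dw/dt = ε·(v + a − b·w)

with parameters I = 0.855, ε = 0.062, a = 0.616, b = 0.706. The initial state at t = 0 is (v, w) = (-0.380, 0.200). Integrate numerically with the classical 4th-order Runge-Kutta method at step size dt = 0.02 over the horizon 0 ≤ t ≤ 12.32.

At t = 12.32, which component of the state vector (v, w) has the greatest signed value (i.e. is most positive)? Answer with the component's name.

t=0.000: state=(-0.380, 0.200)
step 1 (dt=0.02): k1=(0.293, 0.006), k2=(0.296, 0.006), k3=(0.296, 0.006), k4=(0.298, 0.006); state += dt/6·(k1+2k2+2k3+k4)
t=0.020: state=(-0.374, 0.200)
t=0.040: state=(-0.368, 0.200)
t=0.060: state=(-0.362, 0.200)
continuing one RK4 step at a time; state shown every 25 steps (Δt=0.5):
t=0.500: state=(-0.196, 0.206)
t=1.000: state=(0.095, 0.218)
t=1.500: state=(0.554, 0.242)
t=2.000: state=(1.161, 0.282)
t=2.500: state=(1.649, 0.338)
t=3.000: state=(1.850, 0.404)
t=3.500: state=(1.893, 0.472)
t=4.000: state=(1.886, 0.538)
t=4.500: state=(1.865, 0.603)
t=5.000: state=(1.841, 0.666)
t=5.500: state=(1.816, 0.726)
t=6.000: state=(1.790, 0.785)
t=6.500: state=(1.764, 0.841)
t=7.000: state=(1.738, 0.896)
t=7.500: state=(1.712, 0.948)
t=8.000: state=(1.685, 0.998)
t=8.500: state=(1.658, 1.047)
t=9.000: state=(1.631, 1.094)
t=9.500: state=(1.604, 1.138)
t=10.000: state=(1.576, 1.181)
t=10.500: state=(1.548, 1.223)
t=11.000: state=(1.520, 1.262)
t=11.500: state=(1.491, 1.300)
t=12.000: state=(1.461, 1.336)
t=12.320: state=(1.442, 1.358)
compare at T: v=1.442, w=1.358

largest component: v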